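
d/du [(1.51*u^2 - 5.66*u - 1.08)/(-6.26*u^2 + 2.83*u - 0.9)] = (-31.1583*u^2 - 16.2396*u + 8.1504)/(39.1876*u^4 - 35.4316*u^3 + 19.2769*u^2 - 5.094*u + 0.81)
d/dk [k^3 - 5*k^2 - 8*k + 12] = 3*k^2 - 10*k - 8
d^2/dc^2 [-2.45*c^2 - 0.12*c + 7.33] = -4.90000000000000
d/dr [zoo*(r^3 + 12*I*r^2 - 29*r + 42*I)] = zoo*(r^2 + r + 1)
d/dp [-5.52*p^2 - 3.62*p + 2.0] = -11.04*p - 3.62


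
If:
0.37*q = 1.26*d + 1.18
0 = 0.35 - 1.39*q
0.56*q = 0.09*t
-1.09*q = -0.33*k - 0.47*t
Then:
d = -0.86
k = -1.40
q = 0.25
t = 1.57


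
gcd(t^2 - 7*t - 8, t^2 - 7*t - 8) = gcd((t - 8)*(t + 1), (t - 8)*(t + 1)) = t^2 - 7*t - 8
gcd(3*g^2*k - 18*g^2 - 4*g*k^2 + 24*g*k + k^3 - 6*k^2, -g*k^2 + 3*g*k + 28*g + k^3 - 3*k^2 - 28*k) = g - k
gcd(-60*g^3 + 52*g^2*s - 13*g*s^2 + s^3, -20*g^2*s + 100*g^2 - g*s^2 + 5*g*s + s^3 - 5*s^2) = -5*g + s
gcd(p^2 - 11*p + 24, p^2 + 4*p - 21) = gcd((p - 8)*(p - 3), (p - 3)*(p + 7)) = p - 3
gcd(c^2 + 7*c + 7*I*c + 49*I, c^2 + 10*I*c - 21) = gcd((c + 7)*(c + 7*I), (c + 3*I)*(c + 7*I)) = c + 7*I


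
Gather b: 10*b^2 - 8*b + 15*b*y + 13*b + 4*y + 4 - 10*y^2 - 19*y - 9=10*b^2 + b*(15*y + 5) - 10*y^2 - 15*y - 5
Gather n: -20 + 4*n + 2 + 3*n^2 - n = 3*n^2 + 3*n - 18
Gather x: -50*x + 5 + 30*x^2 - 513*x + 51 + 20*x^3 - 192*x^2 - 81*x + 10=20*x^3 - 162*x^2 - 644*x + 66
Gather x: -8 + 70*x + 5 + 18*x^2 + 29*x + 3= 18*x^2 + 99*x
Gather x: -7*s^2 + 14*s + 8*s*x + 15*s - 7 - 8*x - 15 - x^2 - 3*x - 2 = -7*s^2 + 29*s - x^2 + x*(8*s - 11) - 24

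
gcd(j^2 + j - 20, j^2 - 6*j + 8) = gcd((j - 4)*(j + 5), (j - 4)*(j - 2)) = j - 4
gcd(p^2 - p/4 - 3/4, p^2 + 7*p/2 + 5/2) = 1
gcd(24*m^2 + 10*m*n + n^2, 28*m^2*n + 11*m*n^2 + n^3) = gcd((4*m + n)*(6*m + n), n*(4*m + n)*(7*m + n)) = 4*m + n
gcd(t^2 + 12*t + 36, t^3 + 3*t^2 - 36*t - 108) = t + 6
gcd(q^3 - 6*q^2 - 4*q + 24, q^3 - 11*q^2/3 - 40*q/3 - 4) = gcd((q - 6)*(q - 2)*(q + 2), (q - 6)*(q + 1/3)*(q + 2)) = q^2 - 4*q - 12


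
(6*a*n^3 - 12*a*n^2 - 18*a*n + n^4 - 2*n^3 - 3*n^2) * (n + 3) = 6*a*n^4 + 6*a*n^3 - 54*a*n^2 - 54*a*n + n^5 + n^4 - 9*n^3 - 9*n^2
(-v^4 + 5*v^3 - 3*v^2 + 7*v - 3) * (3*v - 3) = -3*v^5 + 18*v^4 - 24*v^3 + 30*v^2 - 30*v + 9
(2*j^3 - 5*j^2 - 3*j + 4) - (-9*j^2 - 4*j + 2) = 2*j^3 + 4*j^2 + j + 2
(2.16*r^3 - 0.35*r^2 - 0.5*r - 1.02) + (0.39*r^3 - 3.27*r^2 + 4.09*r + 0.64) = 2.55*r^3 - 3.62*r^2 + 3.59*r - 0.38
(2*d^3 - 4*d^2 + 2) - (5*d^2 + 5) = 2*d^3 - 9*d^2 - 3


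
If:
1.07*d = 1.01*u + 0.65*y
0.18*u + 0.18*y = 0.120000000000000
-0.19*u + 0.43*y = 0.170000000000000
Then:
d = 0.47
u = 0.19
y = 0.48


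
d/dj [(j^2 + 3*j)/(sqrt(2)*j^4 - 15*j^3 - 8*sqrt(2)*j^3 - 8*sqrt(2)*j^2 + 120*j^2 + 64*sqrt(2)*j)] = (-2*sqrt(2)*j^3 - sqrt(2)*j^2 + 15*j^2 + 48*sqrt(2)*j + 90*j - 360 + 88*sqrt(2))/(2*j^6 - 30*sqrt(2)*j^5 - 32*j^5 + 321*j^4 + 480*sqrt(2)*j^4 - 3088*j^3 - 1680*sqrt(2)*j^3 - 3840*sqrt(2)*j^2 + 12480*j^2 - 2048*j + 15360*sqrt(2)*j + 8192)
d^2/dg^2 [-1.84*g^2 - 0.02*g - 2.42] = -3.68000000000000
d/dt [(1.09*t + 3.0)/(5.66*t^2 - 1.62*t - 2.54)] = (-6.1694*t^2 - 33.96*t + 2.0914)/(32.0356*t^4 - 18.3384*t^3 - 26.1284*t^2 + 8.2296*t + 6.4516)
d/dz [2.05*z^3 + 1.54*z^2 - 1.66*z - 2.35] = 6.15*z^2 + 3.08*z - 1.66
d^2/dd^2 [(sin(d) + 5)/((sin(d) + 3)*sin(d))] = (-sin(d)^2 - 17*sin(d) - 43 - 15/sin(d) + 90/sin(d)^2 + 90/sin(d)^3)/(sin(d) + 3)^3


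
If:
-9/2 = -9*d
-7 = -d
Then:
No Solution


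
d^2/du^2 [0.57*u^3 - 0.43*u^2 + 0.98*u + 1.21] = 3.42*u - 0.86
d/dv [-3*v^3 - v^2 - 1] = v*(-9*v - 2)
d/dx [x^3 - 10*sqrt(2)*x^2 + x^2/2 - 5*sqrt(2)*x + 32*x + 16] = 3*x^2 - 20*sqrt(2)*x + x - 5*sqrt(2) + 32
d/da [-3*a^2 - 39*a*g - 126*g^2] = -6*a - 39*g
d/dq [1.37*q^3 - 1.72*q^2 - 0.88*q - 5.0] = 4.11*q^2 - 3.44*q - 0.88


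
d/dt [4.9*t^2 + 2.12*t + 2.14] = 9.8*t + 2.12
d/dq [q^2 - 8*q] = 2*q - 8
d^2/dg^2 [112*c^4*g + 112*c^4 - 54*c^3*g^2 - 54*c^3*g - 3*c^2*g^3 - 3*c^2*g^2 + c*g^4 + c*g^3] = 6*c*(-18*c^2 - 3*c*g - c + 2*g^2 + g)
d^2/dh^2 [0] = 0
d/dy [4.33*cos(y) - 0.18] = -4.33*sin(y)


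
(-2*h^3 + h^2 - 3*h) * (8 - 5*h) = 10*h^4 - 21*h^3 + 23*h^2 - 24*h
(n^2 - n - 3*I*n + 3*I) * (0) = 0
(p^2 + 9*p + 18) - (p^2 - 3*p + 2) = 12*p + 16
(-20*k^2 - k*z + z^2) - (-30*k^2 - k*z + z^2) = 10*k^2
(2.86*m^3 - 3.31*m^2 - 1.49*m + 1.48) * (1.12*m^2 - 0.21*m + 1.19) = 3.2032*m^5 - 4.3078*m^4 + 2.4297*m^3 - 1.9684*m^2 - 2.0839*m + 1.7612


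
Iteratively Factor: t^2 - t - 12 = (t + 3)*(t - 4)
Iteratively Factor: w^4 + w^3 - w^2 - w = (w - 1)*(w^3 + 2*w^2 + w) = (w - 1)*(w + 1)*(w^2 + w) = w*(w - 1)*(w + 1)*(w + 1)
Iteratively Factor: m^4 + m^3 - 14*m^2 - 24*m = (m + 3)*(m^3 - 2*m^2 - 8*m) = (m + 2)*(m + 3)*(m^2 - 4*m) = m*(m + 2)*(m + 3)*(m - 4)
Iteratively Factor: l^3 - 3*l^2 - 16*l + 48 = (l - 3)*(l^2 - 16) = (l - 3)*(l + 4)*(l - 4)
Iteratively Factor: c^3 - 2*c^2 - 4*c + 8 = (c - 2)*(c^2 - 4) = (c - 2)*(c + 2)*(c - 2)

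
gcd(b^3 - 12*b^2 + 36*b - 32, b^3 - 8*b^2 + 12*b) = b - 2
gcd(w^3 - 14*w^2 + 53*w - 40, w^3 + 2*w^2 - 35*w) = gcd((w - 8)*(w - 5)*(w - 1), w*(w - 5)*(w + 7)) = w - 5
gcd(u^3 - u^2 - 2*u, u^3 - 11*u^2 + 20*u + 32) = u + 1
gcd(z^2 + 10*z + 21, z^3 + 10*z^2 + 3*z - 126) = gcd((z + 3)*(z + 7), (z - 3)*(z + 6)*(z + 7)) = z + 7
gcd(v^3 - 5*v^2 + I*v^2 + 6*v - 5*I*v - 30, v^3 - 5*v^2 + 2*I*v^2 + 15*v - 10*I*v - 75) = v - 5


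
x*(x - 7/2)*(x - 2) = x^3 - 11*x^2/2 + 7*x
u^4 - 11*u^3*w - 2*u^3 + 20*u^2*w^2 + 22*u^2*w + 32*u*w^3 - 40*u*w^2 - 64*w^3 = (u - 2)*(u - 8*w)*(u - 4*w)*(u + w)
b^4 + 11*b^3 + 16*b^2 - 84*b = b*(b - 2)*(b + 6)*(b + 7)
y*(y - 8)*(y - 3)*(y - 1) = y^4 - 12*y^3 + 35*y^2 - 24*y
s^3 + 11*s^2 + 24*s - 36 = (s - 1)*(s + 6)^2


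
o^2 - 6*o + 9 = (o - 3)^2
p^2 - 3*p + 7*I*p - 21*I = (p - 3)*(p + 7*I)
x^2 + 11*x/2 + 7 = (x + 2)*(x + 7/2)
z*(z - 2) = z^2 - 2*z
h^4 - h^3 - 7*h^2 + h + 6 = (h - 3)*(h - 1)*(h + 1)*(h + 2)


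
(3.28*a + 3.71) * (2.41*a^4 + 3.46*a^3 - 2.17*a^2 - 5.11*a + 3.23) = 7.9048*a^5 + 20.2899*a^4 + 5.719*a^3 - 24.8115*a^2 - 8.3637*a + 11.9833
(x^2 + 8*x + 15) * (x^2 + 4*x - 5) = x^4 + 12*x^3 + 42*x^2 + 20*x - 75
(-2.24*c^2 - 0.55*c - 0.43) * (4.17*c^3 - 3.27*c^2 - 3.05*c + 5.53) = -9.3408*c^5 + 5.0313*c^4 + 6.8374*c^3 - 9.3036*c^2 - 1.73*c - 2.3779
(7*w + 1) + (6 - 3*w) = 4*w + 7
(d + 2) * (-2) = -2*d - 4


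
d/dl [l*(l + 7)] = 2*l + 7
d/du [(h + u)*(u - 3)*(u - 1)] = 2*h*u - 4*h + 3*u^2 - 8*u + 3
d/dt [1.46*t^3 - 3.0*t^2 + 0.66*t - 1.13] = 4.38*t^2 - 6.0*t + 0.66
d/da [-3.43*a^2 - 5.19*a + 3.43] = -6.86*a - 5.19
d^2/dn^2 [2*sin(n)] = -2*sin(n)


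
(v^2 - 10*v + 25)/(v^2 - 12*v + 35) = (v - 5)/(v - 7)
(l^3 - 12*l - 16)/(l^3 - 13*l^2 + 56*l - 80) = (l^2 + 4*l + 4)/(l^2 - 9*l + 20)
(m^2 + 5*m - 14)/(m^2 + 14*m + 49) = (m - 2)/(m + 7)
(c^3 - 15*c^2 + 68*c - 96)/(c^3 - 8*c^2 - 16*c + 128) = (c - 3)/(c + 4)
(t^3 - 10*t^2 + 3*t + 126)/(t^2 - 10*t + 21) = (t^2 - 3*t - 18)/(t - 3)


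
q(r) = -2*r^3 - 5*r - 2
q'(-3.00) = -59.00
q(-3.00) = 67.00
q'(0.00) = -5.00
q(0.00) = -2.00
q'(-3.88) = -95.33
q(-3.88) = 134.22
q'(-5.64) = -195.86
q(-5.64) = 385.01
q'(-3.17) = -65.29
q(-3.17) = 77.56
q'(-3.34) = -71.93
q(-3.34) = 89.22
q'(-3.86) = -94.40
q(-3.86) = 132.32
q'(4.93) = -150.83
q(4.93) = -266.30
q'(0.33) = -5.65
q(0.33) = -3.72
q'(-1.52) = -18.86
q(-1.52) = 12.62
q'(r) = -6*r^2 - 5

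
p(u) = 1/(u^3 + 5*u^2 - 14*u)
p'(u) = (-3*u^2 - 10*u + 14)/(u^3 + 5*u^2 - 14*u)^2 = (-3*u^2 - 10*u + 14)/(u^2*(u^2 + 5*u - 14)^2)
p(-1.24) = 0.04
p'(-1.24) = 0.04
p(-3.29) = 0.02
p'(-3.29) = 0.00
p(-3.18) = 0.02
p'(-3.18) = 0.00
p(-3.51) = 0.01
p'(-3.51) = 0.00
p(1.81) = -0.33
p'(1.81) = -1.52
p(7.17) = 0.00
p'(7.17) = -0.00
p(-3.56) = 0.01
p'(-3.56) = 0.00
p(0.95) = -0.13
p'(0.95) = 0.03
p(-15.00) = 0.00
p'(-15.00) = 0.00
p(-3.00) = 0.02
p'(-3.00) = 0.00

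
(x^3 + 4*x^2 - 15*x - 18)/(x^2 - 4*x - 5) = (x^2 + 3*x - 18)/(x - 5)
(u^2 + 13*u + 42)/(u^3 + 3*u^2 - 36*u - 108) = (u + 7)/(u^2 - 3*u - 18)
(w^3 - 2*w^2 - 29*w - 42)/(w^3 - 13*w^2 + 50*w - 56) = (w^2 + 5*w + 6)/(w^2 - 6*w + 8)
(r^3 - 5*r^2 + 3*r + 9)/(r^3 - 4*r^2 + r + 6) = (r - 3)/(r - 2)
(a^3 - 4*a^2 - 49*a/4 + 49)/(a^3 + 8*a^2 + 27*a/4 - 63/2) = (2*a^2 - 15*a + 28)/(2*a^2 + 9*a - 18)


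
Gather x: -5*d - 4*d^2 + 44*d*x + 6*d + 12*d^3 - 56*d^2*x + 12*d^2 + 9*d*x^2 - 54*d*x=12*d^3 + 8*d^2 + 9*d*x^2 + d + x*(-56*d^2 - 10*d)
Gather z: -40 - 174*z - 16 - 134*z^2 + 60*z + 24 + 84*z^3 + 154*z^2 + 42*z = 84*z^3 + 20*z^2 - 72*z - 32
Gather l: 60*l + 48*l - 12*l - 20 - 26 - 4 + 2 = 96*l - 48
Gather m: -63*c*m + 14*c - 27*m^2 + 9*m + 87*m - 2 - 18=14*c - 27*m^2 + m*(96 - 63*c) - 20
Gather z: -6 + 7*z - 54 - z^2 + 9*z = -z^2 + 16*z - 60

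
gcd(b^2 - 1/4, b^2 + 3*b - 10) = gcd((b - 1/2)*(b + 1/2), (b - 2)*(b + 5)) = 1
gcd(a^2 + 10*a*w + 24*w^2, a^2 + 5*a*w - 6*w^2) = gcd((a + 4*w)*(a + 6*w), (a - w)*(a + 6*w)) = a + 6*w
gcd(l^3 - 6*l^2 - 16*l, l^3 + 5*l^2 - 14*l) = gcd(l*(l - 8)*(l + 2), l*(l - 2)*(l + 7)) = l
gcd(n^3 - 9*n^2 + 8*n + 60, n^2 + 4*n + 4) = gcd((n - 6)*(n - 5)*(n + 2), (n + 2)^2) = n + 2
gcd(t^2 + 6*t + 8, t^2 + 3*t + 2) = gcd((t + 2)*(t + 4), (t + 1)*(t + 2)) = t + 2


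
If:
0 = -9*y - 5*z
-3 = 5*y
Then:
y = -3/5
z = 27/25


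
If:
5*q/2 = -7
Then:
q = -14/5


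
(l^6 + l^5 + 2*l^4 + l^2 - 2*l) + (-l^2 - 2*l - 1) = l^6 + l^5 + 2*l^4 - 4*l - 1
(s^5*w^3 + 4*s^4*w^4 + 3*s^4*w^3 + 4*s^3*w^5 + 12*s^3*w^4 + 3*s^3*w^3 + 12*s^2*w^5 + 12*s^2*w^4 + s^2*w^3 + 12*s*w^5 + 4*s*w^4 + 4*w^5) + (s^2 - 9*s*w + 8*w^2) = s^5*w^3 + 4*s^4*w^4 + 3*s^4*w^3 + 4*s^3*w^5 + 12*s^3*w^4 + 3*s^3*w^3 + 12*s^2*w^5 + 12*s^2*w^4 + s^2*w^3 + s^2 + 12*s*w^5 + 4*s*w^4 - 9*s*w + 4*w^5 + 8*w^2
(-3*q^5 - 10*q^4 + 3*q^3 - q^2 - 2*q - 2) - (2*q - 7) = -3*q^5 - 10*q^4 + 3*q^3 - q^2 - 4*q + 5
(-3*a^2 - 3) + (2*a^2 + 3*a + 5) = -a^2 + 3*a + 2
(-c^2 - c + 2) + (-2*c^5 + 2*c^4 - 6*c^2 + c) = -2*c^5 + 2*c^4 - 7*c^2 + 2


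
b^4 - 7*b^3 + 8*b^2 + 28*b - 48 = (b - 4)*(b - 3)*(b - 2)*(b + 2)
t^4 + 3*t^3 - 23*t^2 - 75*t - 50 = (t - 5)*(t + 1)*(t + 2)*(t + 5)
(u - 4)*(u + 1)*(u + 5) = u^3 + 2*u^2 - 19*u - 20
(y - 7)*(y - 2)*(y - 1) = y^3 - 10*y^2 + 23*y - 14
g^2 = g^2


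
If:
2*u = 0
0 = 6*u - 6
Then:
No Solution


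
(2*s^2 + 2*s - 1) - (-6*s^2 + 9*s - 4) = 8*s^2 - 7*s + 3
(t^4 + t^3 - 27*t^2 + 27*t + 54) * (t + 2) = t^5 + 3*t^4 - 25*t^3 - 27*t^2 + 108*t + 108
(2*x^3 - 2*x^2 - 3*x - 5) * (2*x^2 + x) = 4*x^5 - 2*x^4 - 8*x^3 - 13*x^2 - 5*x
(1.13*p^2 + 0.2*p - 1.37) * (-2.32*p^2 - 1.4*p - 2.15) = -2.6216*p^4 - 2.046*p^3 + 0.4689*p^2 + 1.488*p + 2.9455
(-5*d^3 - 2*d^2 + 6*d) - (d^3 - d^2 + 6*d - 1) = -6*d^3 - d^2 + 1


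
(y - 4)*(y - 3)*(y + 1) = y^3 - 6*y^2 + 5*y + 12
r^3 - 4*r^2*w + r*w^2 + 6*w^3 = (r - 3*w)*(r - 2*w)*(r + w)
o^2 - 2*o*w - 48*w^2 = (o - 8*w)*(o + 6*w)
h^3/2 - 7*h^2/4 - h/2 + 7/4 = (h/2 + 1/2)*(h - 7/2)*(h - 1)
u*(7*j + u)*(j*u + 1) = 7*j^2*u^2 + j*u^3 + 7*j*u + u^2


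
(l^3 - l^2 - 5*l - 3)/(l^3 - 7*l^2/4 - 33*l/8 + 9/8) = 8*(l^2 + 2*l + 1)/(8*l^2 + 10*l - 3)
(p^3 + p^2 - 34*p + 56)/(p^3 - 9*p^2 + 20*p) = (p^2 + 5*p - 14)/(p*(p - 5))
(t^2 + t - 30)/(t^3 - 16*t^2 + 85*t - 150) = (t + 6)/(t^2 - 11*t + 30)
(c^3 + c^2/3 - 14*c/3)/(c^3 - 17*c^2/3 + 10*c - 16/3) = c*(3*c + 7)/(3*c^2 - 11*c + 8)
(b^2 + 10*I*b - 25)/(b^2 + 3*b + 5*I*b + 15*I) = (b + 5*I)/(b + 3)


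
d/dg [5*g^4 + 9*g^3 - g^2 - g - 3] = 20*g^3 + 27*g^2 - 2*g - 1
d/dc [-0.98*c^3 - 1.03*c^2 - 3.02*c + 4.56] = -2.94*c^2 - 2.06*c - 3.02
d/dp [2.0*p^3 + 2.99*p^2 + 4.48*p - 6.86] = 6.0*p^2 + 5.98*p + 4.48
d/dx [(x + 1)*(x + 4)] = 2*x + 5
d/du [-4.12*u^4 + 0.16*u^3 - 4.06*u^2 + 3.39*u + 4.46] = -16.48*u^3 + 0.48*u^2 - 8.12*u + 3.39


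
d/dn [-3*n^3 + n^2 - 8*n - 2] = -9*n^2 + 2*n - 8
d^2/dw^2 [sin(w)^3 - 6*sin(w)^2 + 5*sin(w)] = -9*sin(w)^3 + 24*sin(w)^2 + sin(w) - 12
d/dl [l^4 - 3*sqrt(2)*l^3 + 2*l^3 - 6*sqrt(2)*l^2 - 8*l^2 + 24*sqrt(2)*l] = 4*l^3 - 9*sqrt(2)*l^2 + 6*l^2 - 12*sqrt(2)*l - 16*l + 24*sqrt(2)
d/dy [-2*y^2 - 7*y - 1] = -4*y - 7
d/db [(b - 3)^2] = 2*b - 6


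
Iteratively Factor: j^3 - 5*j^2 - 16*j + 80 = (j + 4)*(j^2 - 9*j + 20) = (j - 5)*(j + 4)*(j - 4)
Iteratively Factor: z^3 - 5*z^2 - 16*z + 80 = (z - 4)*(z^2 - z - 20) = (z - 4)*(z + 4)*(z - 5)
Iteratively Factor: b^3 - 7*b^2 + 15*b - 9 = (b - 3)*(b^2 - 4*b + 3) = (b - 3)^2*(b - 1)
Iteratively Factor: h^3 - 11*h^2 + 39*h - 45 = (h - 5)*(h^2 - 6*h + 9) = (h - 5)*(h - 3)*(h - 3)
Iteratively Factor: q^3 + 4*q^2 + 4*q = (q)*(q^2 + 4*q + 4) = q*(q + 2)*(q + 2)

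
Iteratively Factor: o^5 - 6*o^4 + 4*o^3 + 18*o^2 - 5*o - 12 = (o - 1)*(o^4 - 5*o^3 - o^2 + 17*o + 12) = (o - 1)*(o + 1)*(o^3 - 6*o^2 + 5*o + 12) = (o - 1)*(o + 1)^2*(o^2 - 7*o + 12) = (o - 3)*(o - 1)*(o + 1)^2*(o - 4)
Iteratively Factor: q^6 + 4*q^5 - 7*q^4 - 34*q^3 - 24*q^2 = (q + 2)*(q^5 + 2*q^4 - 11*q^3 - 12*q^2) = q*(q + 2)*(q^4 + 2*q^3 - 11*q^2 - 12*q) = q^2*(q + 2)*(q^3 + 2*q^2 - 11*q - 12) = q^2*(q - 3)*(q + 2)*(q^2 + 5*q + 4) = q^2*(q - 3)*(q + 1)*(q + 2)*(q + 4)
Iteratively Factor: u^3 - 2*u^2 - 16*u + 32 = (u - 4)*(u^2 + 2*u - 8) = (u - 4)*(u + 4)*(u - 2)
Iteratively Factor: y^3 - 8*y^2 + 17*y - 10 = (y - 1)*(y^2 - 7*y + 10) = (y - 2)*(y - 1)*(y - 5)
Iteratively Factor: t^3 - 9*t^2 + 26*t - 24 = (t - 4)*(t^2 - 5*t + 6) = (t - 4)*(t - 3)*(t - 2)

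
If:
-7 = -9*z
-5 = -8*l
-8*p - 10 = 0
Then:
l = 5/8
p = -5/4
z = 7/9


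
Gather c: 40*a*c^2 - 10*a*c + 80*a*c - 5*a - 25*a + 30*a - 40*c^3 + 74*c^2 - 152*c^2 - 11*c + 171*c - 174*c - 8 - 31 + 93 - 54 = -40*c^3 + c^2*(40*a - 78) + c*(70*a - 14)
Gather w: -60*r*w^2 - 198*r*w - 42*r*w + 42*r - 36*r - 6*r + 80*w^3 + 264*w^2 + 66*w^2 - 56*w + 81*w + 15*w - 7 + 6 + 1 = 80*w^3 + w^2*(330 - 60*r) + w*(40 - 240*r)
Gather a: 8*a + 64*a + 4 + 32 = 72*a + 36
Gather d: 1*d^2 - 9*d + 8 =d^2 - 9*d + 8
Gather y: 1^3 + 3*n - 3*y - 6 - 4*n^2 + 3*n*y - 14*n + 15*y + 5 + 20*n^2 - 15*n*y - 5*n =16*n^2 - 16*n + y*(12 - 12*n)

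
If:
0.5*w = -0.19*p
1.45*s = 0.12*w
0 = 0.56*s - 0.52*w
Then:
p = 0.00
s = 0.00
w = 0.00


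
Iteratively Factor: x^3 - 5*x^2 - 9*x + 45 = (x - 3)*(x^2 - 2*x - 15) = (x - 3)*(x + 3)*(x - 5)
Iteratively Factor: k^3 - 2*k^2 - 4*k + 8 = (k - 2)*(k^2 - 4) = (k - 2)*(k + 2)*(k - 2)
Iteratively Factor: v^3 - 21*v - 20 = (v + 4)*(v^2 - 4*v - 5) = (v - 5)*(v + 4)*(v + 1)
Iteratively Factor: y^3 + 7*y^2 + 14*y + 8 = (y + 2)*(y^2 + 5*y + 4) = (y + 1)*(y + 2)*(y + 4)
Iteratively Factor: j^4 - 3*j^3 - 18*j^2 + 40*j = (j + 4)*(j^3 - 7*j^2 + 10*j) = j*(j + 4)*(j^2 - 7*j + 10) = j*(j - 2)*(j + 4)*(j - 5)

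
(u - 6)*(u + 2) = u^2 - 4*u - 12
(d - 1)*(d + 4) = d^2 + 3*d - 4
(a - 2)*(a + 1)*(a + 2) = a^3 + a^2 - 4*a - 4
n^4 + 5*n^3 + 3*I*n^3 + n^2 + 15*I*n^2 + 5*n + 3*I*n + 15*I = (n + 5)*(n - I)*(n + I)*(n + 3*I)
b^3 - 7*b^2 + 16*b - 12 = (b - 3)*(b - 2)^2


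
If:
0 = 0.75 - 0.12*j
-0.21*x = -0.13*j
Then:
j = 6.25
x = 3.87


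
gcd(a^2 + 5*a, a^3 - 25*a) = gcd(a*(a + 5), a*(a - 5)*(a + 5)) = a^2 + 5*a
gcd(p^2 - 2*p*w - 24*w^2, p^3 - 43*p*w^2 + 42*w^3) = p - 6*w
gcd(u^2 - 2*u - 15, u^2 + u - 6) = u + 3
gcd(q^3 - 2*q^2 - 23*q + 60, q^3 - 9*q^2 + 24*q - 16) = q - 4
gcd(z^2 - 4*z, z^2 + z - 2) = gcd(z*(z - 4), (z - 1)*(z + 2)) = 1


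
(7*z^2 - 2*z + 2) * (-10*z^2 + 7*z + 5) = -70*z^4 + 69*z^3 + z^2 + 4*z + 10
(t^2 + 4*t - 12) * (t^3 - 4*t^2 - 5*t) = t^5 - 33*t^3 + 28*t^2 + 60*t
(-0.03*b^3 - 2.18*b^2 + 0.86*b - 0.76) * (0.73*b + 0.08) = -0.0219*b^4 - 1.5938*b^3 + 0.4534*b^2 - 0.486*b - 0.0608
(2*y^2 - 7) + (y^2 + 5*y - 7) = 3*y^2 + 5*y - 14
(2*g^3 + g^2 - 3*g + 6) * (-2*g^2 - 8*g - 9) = -4*g^5 - 18*g^4 - 20*g^3 + 3*g^2 - 21*g - 54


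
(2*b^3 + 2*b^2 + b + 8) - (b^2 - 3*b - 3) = 2*b^3 + b^2 + 4*b + 11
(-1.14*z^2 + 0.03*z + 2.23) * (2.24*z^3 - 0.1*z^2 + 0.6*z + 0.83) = -2.5536*z^5 + 0.1812*z^4 + 4.3082*z^3 - 1.1512*z^2 + 1.3629*z + 1.8509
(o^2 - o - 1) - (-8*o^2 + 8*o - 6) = 9*o^2 - 9*o + 5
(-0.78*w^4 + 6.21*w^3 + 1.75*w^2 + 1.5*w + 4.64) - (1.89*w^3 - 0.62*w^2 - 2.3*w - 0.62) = -0.78*w^4 + 4.32*w^3 + 2.37*w^2 + 3.8*w + 5.26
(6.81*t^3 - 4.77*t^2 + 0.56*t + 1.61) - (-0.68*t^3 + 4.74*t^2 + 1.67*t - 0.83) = 7.49*t^3 - 9.51*t^2 - 1.11*t + 2.44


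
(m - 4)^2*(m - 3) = m^3 - 11*m^2 + 40*m - 48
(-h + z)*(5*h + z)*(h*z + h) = -5*h^3*z - 5*h^3 + 4*h^2*z^2 + 4*h^2*z + h*z^3 + h*z^2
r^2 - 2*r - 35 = (r - 7)*(r + 5)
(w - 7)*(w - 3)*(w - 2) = w^3 - 12*w^2 + 41*w - 42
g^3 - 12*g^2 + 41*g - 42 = (g - 7)*(g - 3)*(g - 2)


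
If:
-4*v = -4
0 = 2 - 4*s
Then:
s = 1/2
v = 1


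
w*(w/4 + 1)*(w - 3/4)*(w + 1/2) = w^4/4 + 15*w^3/16 - 11*w^2/32 - 3*w/8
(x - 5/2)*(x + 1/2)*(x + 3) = x^3 + x^2 - 29*x/4 - 15/4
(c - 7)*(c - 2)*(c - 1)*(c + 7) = c^4 - 3*c^3 - 47*c^2 + 147*c - 98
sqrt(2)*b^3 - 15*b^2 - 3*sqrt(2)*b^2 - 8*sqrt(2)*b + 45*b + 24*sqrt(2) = (b - 3)*(b - 8*sqrt(2))*(sqrt(2)*b + 1)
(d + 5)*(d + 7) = d^2 + 12*d + 35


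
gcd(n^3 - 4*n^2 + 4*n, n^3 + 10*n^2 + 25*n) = n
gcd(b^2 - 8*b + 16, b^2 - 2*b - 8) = b - 4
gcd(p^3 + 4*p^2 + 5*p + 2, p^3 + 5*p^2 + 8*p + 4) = p^2 + 3*p + 2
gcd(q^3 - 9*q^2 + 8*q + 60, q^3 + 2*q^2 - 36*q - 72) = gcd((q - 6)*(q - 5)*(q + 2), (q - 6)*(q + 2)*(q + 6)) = q^2 - 4*q - 12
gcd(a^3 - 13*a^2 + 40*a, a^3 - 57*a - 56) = a - 8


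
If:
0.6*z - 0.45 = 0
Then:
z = 0.75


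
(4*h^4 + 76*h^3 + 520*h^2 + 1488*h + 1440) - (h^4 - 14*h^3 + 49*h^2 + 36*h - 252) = 3*h^4 + 90*h^3 + 471*h^2 + 1452*h + 1692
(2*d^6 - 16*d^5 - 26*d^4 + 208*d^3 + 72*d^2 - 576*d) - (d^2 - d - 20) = 2*d^6 - 16*d^5 - 26*d^4 + 208*d^3 + 71*d^2 - 575*d + 20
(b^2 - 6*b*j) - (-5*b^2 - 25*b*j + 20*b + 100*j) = 6*b^2 + 19*b*j - 20*b - 100*j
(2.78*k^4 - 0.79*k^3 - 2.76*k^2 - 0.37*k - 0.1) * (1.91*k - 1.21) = 5.3098*k^5 - 4.8727*k^4 - 4.3157*k^3 + 2.6329*k^2 + 0.2567*k + 0.121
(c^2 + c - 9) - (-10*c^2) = 11*c^2 + c - 9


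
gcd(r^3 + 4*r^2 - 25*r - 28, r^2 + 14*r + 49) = r + 7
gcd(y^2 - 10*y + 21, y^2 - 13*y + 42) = y - 7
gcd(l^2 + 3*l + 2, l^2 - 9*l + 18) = 1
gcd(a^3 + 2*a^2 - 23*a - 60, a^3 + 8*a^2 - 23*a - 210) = a - 5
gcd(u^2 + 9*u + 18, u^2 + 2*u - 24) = u + 6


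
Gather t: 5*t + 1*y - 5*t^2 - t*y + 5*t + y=-5*t^2 + t*(10 - y) + 2*y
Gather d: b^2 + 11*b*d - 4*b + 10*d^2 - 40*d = b^2 - 4*b + 10*d^2 + d*(11*b - 40)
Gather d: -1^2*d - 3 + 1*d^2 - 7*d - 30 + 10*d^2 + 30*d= 11*d^2 + 22*d - 33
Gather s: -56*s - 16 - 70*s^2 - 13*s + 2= -70*s^2 - 69*s - 14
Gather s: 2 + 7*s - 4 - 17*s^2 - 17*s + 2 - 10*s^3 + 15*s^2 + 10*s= -10*s^3 - 2*s^2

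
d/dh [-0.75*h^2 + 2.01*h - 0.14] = 2.01 - 1.5*h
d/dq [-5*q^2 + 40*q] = 40 - 10*q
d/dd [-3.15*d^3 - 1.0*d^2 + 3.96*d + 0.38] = -9.45*d^2 - 2.0*d + 3.96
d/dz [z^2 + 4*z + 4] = 2*z + 4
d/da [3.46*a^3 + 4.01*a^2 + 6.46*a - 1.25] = 10.38*a^2 + 8.02*a + 6.46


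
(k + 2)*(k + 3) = k^2 + 5*k + 6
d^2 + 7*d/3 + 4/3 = (d + 1)*(d + 4/3)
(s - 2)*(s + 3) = s^2 + s - 6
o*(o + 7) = o^2 + 7*o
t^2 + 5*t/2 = t*(t + 5/2)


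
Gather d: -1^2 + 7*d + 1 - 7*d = 0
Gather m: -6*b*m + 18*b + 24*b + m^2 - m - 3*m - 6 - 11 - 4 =42*b + m^2 + m*(-6*b - 4) - 21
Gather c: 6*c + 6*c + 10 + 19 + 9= 12*c + 38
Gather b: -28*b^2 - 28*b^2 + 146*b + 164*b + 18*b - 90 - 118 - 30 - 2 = -56*b^2 + 328*b - 240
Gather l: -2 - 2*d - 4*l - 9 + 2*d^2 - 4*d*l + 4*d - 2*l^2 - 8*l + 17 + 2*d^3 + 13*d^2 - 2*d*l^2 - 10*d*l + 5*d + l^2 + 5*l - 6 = 2*d^3 + 15*d^2 + 7*d + l^2*(-2*d - 1) + l*(-14*d - 7)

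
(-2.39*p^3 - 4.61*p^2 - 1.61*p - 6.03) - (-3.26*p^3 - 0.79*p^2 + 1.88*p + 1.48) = 0.87*p^3 - 3.82*p^2 - 3.49*p - 7.51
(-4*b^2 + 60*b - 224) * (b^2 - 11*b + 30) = -4*b^4 + 104*b^3 - 1004*b^2 + 4264*b - 6720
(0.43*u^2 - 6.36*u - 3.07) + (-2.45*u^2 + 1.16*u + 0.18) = -2.02*u^2 - 5.2*u - 2.89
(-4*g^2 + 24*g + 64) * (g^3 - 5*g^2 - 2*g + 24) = -4*g^5 + 44*g^4 - 48*g^3 - 464*g^2 + 448*g + 1536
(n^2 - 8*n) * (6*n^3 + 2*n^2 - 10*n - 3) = 6*n^5 - 46*n^4 - 26*n^3 + 77*n^2 + 24*n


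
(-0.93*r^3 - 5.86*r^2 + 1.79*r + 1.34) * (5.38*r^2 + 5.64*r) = -5.0034*r^5 - 36.772*r^4 - 23.4202*r^3 + 17.3048*r^2 + 7.5576*r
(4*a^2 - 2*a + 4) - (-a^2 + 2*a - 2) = 5*a^2 - 4*a + 6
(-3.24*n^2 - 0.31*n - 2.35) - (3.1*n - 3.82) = -3.24*n^2 - 3.41*n + 1.47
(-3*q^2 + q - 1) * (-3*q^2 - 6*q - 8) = 9*q^4 + 15*q^3 + 21*q^2 - 2*q + 8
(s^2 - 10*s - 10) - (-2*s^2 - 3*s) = 3*s^2 - 7*s - 10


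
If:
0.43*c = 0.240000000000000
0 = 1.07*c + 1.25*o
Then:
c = 0.56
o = -0.48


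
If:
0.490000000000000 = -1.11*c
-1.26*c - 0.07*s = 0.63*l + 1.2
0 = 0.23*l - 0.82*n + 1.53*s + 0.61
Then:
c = -0.44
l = -0.111111111111111*s - 1.02187902187902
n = 1.83468834688347*s + 0.457277835326616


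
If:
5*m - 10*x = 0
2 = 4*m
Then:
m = 1/2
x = 1/4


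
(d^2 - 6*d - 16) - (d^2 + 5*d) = -11*d - 16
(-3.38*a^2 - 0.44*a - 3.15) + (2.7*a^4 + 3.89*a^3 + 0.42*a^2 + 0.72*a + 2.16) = 2.7*a^4 + 3.89*a^3 - 2.96*a^2 + 0.28*a - 0.99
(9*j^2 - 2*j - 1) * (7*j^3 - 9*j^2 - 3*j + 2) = 63*j^5 - 95*j^4 - 16*j^3 + 33*j^2 - j - 2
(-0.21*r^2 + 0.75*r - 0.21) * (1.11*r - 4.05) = -0.2331*r^3 + 1.683*r^2 - 3.2706*r + 0.8505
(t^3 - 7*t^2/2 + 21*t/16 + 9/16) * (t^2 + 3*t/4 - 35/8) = t^5 - 11*t^4/4 - 91*t^3/16 + 1079*t^2/64 - 681*t/128 - 315/128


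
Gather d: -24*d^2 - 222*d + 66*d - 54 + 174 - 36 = -24*d^2 - 156*d + 84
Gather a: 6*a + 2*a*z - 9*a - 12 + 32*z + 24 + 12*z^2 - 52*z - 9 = a*(2*z - 3) + 12*z^2 - 20*z + 3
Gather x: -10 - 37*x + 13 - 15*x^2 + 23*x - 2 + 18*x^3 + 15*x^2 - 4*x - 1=18*x^3 - 18*x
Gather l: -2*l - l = -3*l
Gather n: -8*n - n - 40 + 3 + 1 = -9*n - 36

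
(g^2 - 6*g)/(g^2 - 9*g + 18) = g/(g - 3)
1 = 1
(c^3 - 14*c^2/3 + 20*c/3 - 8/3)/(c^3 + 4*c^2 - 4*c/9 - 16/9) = 3*(c^2 - 4*c + 4)/(3*c^2 + 14*c + 8)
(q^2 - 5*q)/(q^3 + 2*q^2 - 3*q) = (q - 5)/(q^2 + 2*q - 3)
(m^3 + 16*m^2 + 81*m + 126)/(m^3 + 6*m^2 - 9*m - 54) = (m + 7)/(m - 3)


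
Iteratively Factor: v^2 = (v)*(v)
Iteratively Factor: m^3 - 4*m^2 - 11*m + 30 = (m + 3)*(m^2 - 7*m + 10) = (m - 5)*(m + 3)*(m - 2)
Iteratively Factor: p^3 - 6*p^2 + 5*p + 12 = (p - 3)*(p^2 - 3*p - 4) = (p - 3)*(p + 1)*(p - 4)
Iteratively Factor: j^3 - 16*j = (j - 4)*(j^2 + 4*j) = j*(j - 4)*(j + 4)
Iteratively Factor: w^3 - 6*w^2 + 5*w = (w - 5)*(w^2 - w) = (w - 5)*(w - 1)*(w)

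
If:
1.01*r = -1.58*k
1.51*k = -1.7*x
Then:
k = -1.12582781456954*x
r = 1.76119598714838*x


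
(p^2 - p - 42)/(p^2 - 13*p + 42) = (p + 6)/(p - 6)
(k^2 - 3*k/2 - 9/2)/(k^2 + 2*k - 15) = (k + 3/2)/(k + 5)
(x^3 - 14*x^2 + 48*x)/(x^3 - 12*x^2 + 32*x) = (x - 6)/(x - 4)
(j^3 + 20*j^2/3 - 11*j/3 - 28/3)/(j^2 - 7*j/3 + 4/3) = (j^2 + 8*j + 7)/(j - 1)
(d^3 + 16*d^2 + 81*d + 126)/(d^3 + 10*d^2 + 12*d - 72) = (d^2 + 10*d + 21)/(d^2 + 4*d - 12)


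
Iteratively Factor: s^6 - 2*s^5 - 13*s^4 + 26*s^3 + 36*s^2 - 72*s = (s - 2)*(s^5 - 13*s^3 + 36*s) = (s - 2)*(s + 3)*(s^4 - 3*s^3 - 4*s^2 + 12*s) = s*(s - 2)*(s + 3)*(s^3 - 3*s^2 - 4*s + 12) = s*(s - 2)*(s + 2)*(s + 3)*(s^2 - 5*s + 6) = s*(s - 2)^2*(s + 2)*(s + 3)*(s - 3)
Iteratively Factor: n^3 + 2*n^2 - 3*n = (n)*(n^2 + 2*n - 3) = n*(n - 1)*(n + 3)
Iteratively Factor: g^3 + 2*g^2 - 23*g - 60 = (g + 3)*(g^2 - g - 20) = (g + 3)*(g + 4)*(g - 5)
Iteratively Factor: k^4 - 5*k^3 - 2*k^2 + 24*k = (k - 3)*(k^3 - 2*k^2 - 8*k) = (k - 4)*(k - 3)*(k^2 + 2*k) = (k - 4)*(k - 3)*(k + 2)*(k)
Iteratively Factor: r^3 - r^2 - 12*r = (r + 3)*(r^2 - 4*r) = r*(r + 3)*(r - 4)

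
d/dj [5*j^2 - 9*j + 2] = 10*j - 9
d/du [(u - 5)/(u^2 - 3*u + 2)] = (u^2 - 3*u - (u - 5)*(2*u - 3) + 2)/(u^2 - 3*u + 2)^2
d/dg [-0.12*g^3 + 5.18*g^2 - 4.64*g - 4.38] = -0.36*g^2 + 10.36*g - 4.64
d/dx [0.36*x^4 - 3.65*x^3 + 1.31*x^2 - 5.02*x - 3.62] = 1.44*x^3 - 10.95*x^2 + 2.62*x - 5.02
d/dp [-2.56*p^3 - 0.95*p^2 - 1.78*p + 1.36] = -7.68*p^2 - 1.9*p - 1.78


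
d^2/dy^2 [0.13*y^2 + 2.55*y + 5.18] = 0.260000000000000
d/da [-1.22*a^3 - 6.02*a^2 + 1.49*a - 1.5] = -3.66*a^2 - 12.04*a + 1.49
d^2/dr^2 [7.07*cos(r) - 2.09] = -7.07*cos(r)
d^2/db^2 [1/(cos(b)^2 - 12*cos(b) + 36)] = 2*(-6*cos(b) - cos(2*b) + 2)/(cos(b) - 6)^4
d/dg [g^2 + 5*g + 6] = 2*g + 5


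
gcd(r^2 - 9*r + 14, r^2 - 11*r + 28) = r - 7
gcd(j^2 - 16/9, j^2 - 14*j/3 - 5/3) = 1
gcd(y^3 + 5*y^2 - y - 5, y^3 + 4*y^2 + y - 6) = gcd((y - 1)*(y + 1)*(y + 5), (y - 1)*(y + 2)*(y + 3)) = y - 1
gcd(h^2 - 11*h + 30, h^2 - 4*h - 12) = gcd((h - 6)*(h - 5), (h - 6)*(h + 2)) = h - 6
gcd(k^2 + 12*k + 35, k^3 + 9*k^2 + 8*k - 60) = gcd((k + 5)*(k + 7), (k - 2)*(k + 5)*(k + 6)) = k + 5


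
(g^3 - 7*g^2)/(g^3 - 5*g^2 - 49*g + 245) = g^2/(g^2 + 2*g - 35)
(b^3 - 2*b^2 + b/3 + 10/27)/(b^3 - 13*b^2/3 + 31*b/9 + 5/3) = (b - 2/3)/(b - 3)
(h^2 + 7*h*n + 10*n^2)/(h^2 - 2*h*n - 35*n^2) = (h + 2*n)/(h - 7*n)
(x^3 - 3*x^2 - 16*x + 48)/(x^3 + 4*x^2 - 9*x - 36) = (x - 4)/(x + 3)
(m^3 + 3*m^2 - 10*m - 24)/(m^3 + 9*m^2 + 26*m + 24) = (m - 3)/(m + 3)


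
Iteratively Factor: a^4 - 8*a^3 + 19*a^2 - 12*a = (a - 4)*(a^3 - 4*a^2 + 3*a) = (a - 4)*(a - 3)*(a^2 - a) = a*(a - 4)*(a - 3)*(a - 1)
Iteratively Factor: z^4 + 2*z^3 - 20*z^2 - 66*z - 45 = (z - 5)*(z^3 + 7*z^2 + 15*z + 9) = (z - 5)*(z + 3)*(z^2 + 4*z + 3) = (z - 5)*(z + 3)^2*(z + 1)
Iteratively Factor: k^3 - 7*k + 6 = (k + 3)*(k^2 - 3*k + 2) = (k - 2)*(k + 3)*(k - 1)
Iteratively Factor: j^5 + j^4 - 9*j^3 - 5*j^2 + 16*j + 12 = (j + 1)*(j^4 - 9*j^2 + 4*j + 12) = (j + 1)^2*(j^3 - j^2 - 8*j + 12) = (j - 2)*(j + 1)^2*(j^2 + j - 6) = (j - 2)^2*(j + 1)^2*(j + 3)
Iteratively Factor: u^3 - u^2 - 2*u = (u + 1)*(u^2 - 2*u) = (u - 2)*(u + 1)*(u)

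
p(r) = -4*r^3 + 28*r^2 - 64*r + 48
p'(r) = -12*r^2 + 56*r - 64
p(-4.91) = 1510.75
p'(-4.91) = -628.26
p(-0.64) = 101.48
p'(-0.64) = -104.76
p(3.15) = -0.79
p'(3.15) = -6.67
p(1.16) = 5.19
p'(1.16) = -15.19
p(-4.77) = 1424.49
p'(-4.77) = -604.15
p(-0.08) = 53.30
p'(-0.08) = -68.56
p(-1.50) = 220.50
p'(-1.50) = -175.00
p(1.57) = 1.06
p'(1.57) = -5.66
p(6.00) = -192.00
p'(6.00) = -160.00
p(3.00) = 0.00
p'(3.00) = -4.00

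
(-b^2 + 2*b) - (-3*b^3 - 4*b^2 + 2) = 3*b^3 + 3*b^2 + 2*b - 2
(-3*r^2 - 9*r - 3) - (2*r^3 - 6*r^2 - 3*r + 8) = -2*r^3 + 3*r^2 - 6*r - 11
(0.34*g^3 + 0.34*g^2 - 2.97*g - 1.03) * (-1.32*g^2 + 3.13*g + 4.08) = -0.4488*g^5 + 0.6154*g^4 + 6.3718*g^3 - 6.5493*g^2 - 15.3415*g - 4.2024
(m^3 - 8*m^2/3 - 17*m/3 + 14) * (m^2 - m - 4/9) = m^5 - 11*m^4/3 - 31*m^3/9 + 563*m^2/27 - 310*m/27 - 56/9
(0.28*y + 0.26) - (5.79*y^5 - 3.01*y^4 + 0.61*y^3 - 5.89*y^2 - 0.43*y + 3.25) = -5.79*y^5 + 3.01*y^4 - 0.61*y^3 + 5.89*y^2 + 0.71*y - 2.99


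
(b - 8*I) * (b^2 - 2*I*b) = b^3 - 10*I*b^2 - 16*b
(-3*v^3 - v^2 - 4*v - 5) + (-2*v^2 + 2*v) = -3*v^3 - 3*v^2 - 2*v - 5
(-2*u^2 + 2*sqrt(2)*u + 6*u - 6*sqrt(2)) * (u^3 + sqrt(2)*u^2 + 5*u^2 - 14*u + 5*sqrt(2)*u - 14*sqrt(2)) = -2*u^5 - 4*u^4 + 62*u^3 - 76*u^2 - 116*u + 168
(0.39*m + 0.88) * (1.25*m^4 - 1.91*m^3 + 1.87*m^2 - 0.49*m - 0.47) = 0.4875*m^5 + 0.3551*m^4 - 0.9515*m^3 + 1.4545*m^2 - 0.6145*m - 0.4136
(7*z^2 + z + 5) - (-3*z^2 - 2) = 10*z^2 + z + 7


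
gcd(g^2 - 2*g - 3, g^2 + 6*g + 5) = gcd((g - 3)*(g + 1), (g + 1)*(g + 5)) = g + 1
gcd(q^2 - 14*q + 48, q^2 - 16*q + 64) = q - 8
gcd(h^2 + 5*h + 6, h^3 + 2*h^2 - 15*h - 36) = h + 3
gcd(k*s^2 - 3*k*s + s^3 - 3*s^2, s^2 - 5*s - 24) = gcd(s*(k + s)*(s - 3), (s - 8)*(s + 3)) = 1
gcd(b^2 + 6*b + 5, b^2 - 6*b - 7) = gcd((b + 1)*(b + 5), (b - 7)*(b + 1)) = b + 1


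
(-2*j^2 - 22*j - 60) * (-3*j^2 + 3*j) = 6*j^4 + 60*j^3 + 114*j^2 - 180*j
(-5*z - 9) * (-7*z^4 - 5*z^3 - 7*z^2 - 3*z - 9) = 35*z^5 + 88*z^4 + 80*z^3 + 78*z^2 + 72*z + 81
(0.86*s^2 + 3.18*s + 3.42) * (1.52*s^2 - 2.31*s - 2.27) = 1.3072*s^4 + 2.847*s^3 - 4.0996*s^2 - 15.1188*s - 7.7634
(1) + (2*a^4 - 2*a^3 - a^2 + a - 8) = 2*a^4 - 2*a^3 - a^2 + a - 7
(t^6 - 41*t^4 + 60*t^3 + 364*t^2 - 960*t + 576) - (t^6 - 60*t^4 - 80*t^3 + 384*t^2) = 19*t^4 + 140*t^3 - 20*t^2 - 960*t + 576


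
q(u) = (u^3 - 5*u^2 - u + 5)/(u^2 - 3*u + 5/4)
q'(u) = (3 - 2*u)*(u^3 - 5*u^2 - u + 5)/(u^2 - 3*u + 5/4)^2 + (3*u^2 - 10*u - 1)/(u^2 - 3*u + 5/4) = 4*(4*u^4 - 24*u^3 + 79*u^2 - 90*u + 55)/(16*u^4 - 96*u^3 + 184*u^2 - 120*u + 25)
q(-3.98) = -4.59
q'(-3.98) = 1.24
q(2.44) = 108.95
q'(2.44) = 1824.37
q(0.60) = -14.82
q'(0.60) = 171.57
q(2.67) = -38.71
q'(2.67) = 228.43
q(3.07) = -11.10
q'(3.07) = 21.45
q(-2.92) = -3.22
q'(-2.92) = 1.37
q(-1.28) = -0.60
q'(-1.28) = 1.99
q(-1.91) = -1.72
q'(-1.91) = 1.63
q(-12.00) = -13.41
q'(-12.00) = 1.04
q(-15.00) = -16.52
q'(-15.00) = 1.03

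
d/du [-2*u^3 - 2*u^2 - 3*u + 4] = -6*u^2 - 4*u - 3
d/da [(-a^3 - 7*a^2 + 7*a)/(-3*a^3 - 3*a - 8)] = (-21*a^4 + 48*a^3 + 45*a^2 + 112*a - 56)/(9*a^6 + 18*a^4 + 48*a^3 + 9*a^2 + 48*a + 64)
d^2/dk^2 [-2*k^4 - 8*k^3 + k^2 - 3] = -24*k^2 - 48*k + 2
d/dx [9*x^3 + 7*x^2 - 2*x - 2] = 27*x^2 + 14*x - 2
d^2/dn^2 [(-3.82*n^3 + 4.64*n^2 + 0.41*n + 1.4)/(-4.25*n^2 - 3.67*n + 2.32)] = (308.166346*n^3 - 621.377448*n^2 - 31.909992*n - 122.2514)/(76.765625*n^6 + 198.868125*n^5 + 46.013475*n^4 - 167.686337*n^3 - 25.117944*n^2 + 59.260224*n - 12.487168)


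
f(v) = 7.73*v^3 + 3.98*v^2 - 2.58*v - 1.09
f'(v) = 23.19*v^2 + 7.96*v - 2.58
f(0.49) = -0.49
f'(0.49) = 6.89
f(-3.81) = -361.00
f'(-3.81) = 303.72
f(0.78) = 2.99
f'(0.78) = 17.74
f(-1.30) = -7.99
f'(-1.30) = 26.26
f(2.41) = 124.01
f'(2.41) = 151.29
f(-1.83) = -30.41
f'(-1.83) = 60.51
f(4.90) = 991.25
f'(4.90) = 593.22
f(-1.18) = -5.20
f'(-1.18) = 20.32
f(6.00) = 1796.39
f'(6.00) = 880.02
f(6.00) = 1796.39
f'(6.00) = 880.02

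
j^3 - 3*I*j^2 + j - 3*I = (j - 3*I)*(j - I)*(j + I)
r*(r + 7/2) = r^2 + 7*r/2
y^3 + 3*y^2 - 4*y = y*(y - 1)*(y + 4)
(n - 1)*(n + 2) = n^2 + n - 2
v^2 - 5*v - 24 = (v - 8)*(v + 3)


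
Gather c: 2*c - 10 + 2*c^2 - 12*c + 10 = 2*c^2 - 10*c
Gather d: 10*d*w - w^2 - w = 10*d*w - w^2 - w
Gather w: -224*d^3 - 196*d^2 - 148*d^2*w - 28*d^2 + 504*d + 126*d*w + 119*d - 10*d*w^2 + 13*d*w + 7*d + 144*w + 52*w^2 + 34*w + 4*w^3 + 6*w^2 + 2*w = -224*d^3 - 224*d^2 + 630*d + 4*w^3 + w^2*(58 - 10*d) + w*(-148*d^2 + 139*d + 180)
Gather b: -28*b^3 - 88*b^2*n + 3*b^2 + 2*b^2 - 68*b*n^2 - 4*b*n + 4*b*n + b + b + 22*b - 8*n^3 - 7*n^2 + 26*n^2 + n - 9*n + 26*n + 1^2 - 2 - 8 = -28*b^3 + b^2*(5 - 88*n) + b*(24 - 68*n^2) - 8*n^3 + 19*n^2 + 18*n - 9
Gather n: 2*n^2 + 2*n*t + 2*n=2*n^2 + n*(2*t + 2)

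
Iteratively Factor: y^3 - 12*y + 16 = (y - 2)*(y^2 + 2*y - 8) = (y - 2)^2*(y + 4)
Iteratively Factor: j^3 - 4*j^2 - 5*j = (j)*(j^2 - 4*j - 5) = j*(j - 5)*(j + 1)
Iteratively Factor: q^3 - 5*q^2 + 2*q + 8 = (q - 4)*(q^2 - q - 2) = (q - 4)*(q + 1)*(q - 2)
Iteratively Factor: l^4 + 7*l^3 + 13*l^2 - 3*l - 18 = (l - 1)*(l^3 + 8*l^2 + 21*l + 18) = (l - 1)*(l + 2)*(l^2 + 6*l + 9) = (l - 1)*(l + 2)*(l + 3)*(l + 3)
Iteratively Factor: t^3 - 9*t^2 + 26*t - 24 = (t - 3)*(t^2 - 6*t + 8) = (t - 4)*(t - 3)*(t - 2)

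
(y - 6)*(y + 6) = y^2 - 36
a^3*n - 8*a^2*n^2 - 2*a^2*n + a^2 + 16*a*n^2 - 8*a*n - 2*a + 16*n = (a - 2)*(a - 8*n)*(a*n + 1)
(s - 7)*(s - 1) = s^2 - 8*s + 7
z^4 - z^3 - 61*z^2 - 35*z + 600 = (z - 8)*(z - 3)*(z + 5)^2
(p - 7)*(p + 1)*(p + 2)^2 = p^4 - 2*p^3 - 27*p^2 - 52*p - 28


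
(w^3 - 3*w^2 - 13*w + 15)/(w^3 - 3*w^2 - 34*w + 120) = (w^2 + 2*w - 3)/(w^2 + 2*w - 24)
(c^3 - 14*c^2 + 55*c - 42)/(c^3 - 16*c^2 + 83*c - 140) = (c^2 - 7*c + 6)/(c^2 - 9*c + 20)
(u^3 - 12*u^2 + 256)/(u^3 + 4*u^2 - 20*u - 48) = (u^3 - 12*u^2 + 256)/(u^3 + 4*u^2 - 20*u - 48)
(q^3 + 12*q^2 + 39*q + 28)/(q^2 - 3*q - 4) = (q^2 + 11*q + 28)/(q - 4)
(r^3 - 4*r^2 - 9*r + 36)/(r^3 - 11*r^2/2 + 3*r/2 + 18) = 2*(r + 3)/(2*r + 3)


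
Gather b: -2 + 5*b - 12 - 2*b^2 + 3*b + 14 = -2*b^2 + 8*b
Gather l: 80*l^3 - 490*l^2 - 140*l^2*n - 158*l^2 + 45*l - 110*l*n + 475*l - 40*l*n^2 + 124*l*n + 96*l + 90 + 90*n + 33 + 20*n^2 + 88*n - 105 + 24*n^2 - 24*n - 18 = 80*l^3 + l^2*(-140*n - 648) + l*(-40*n^2 + 14*n + 616) + 44*n^2 + 154*n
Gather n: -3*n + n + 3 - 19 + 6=-2*n - 10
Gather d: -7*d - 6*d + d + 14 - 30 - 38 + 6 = -12*d - 48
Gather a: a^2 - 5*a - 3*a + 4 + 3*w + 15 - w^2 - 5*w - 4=a^2 - 8*a - w^2 - 2*w + 15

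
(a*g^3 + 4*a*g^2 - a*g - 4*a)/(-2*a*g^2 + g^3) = a*(-g^3 - 4*g^2 + g + 4)/(g^2*(2*a - g))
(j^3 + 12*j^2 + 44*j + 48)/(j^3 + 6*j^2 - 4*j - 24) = (j + 4)/(j - 2)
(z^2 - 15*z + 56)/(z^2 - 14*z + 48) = (z - 7)/(z - 6)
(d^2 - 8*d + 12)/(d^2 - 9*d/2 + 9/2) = 2*(d^2 - 8*d + 12)/(2*d^2 - 9*d + 9)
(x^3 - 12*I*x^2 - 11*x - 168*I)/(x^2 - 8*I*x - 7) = (x^2 - 5*I*x + 24)/(x - I)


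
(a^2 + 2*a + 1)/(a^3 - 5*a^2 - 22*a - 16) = (a + 1)/(a^2 - 6*a - 16)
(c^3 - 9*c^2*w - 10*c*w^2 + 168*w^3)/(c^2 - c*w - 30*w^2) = (c^2 - 3*c*w - 28*w^2)/(c + 5*w)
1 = 1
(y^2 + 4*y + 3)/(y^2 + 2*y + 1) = (y + 3)/(y + 1)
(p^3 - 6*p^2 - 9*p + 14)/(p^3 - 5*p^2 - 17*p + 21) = (p + 2)/(p + 3)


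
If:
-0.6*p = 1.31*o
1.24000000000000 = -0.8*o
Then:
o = -1.55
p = 3.38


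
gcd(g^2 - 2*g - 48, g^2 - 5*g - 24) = g - 8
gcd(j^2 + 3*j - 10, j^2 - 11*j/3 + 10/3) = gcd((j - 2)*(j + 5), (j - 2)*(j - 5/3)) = j - 2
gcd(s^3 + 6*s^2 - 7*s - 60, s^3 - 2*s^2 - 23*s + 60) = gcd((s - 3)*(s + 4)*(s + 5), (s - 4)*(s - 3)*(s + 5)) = s^2 + 2*s - 15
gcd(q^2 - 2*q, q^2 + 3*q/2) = q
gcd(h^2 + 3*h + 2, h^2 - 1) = h + 1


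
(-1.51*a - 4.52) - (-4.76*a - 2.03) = 3.25*a - 2.49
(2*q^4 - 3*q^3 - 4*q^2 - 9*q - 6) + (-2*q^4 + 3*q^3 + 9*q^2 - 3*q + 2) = 5*q^2 - 12*q - 4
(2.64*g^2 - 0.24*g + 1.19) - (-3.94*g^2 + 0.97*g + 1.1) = 6.58*g^2 - 1.21*g + 0.0899999999999999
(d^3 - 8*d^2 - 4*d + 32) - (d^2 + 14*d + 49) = d^3 - 9*d^2 - 18*d - 17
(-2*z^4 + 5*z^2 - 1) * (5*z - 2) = -10*z^5 + 4*z^4 + 25*z^3 - 10*z^2 - 5*z + 2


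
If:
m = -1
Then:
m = -1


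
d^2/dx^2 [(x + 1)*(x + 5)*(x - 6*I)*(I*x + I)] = 12*I*x^2 + x*(36 + 42*I) + 84 + 22*I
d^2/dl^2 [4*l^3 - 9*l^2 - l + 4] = 24*l - 18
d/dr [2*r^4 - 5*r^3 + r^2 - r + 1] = 8*r^3 - 15*r^2 + 2*r - 1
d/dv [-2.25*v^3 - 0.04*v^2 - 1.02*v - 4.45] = -6.75*v^2 - 0.08*v - 1.02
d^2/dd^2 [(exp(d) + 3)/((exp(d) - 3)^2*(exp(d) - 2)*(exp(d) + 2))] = (9*exp(6*d) + 36*exp(5*d) - 125*exp(4*d) - 228*exp(3*d) + 88*exp(2*d) + 816*exp(d) + 432)*exp(d)/(exp(10*d) - 12*exp(9*d) + 42*exp(8*d) + 36*exp(7*d) - 519*exp(6*d) + 720*exp(5*d) + 1556*exp(4*d) - 4416*exp(3*d) + 432*exp(2*d) + 6912*exp(d) - 5184)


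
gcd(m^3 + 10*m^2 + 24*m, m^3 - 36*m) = m^2 + 6*m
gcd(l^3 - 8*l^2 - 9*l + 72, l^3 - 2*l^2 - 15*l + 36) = l - 3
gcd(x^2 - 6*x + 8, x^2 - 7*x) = 1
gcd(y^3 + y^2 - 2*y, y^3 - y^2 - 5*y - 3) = 1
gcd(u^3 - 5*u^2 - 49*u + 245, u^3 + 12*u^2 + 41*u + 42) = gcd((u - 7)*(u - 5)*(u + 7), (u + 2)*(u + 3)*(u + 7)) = u + 7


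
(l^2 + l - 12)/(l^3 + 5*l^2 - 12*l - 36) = (l + 4)/(l^2 + 8*l + 12)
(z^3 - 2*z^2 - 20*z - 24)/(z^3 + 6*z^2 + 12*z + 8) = (z - 6)/(z + 2)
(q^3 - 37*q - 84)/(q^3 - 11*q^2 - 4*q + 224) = (q + 3)/(q - 8)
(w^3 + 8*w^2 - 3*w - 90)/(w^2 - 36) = (w^2 + 2*w - 15)/(w - 6)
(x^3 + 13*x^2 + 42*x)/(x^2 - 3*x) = (x^2 + 13*x + 42)/(x - 3)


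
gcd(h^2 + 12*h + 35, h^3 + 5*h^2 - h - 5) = h + 5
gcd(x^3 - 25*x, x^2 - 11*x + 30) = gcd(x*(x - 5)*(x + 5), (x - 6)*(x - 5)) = x - 5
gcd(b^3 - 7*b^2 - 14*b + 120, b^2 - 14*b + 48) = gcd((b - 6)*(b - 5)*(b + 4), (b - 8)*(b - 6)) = b - 6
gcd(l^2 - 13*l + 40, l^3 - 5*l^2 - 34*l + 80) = l - 8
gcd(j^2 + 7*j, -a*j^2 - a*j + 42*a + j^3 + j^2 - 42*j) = j + 7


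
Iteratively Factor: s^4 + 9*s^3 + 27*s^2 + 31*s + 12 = (s + 1)*(s^3 + 8*s^2 + 19*s + 12) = (s + 1)*(s + 3)*(s^2 + 5*s + 4) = (s + 1)^2*(s + 3)*(s + 4)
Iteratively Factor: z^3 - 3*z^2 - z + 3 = (z + 1)*(z^2 - 4*z + 3) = (z - 3)*(z + 1)*(z - 1)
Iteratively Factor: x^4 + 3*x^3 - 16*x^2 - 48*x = (x + 4)*(x^3 - x^2 - 12*x) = (x + 3)*(x + 4)*(x^2 - 4*x) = (x - 4)*(x + 3)*(x + 4)*(x)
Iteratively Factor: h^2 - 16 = (h - 4)*(h + 4)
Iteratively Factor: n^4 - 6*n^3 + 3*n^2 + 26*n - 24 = (n + 2)*(n^3 - 8*n^2 + 19*n - 12) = (n - 4)*(n + 2)*(n^2 - 4*n + 3) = (n - 4)*(n - 1)*(n + 2)*(n - 3)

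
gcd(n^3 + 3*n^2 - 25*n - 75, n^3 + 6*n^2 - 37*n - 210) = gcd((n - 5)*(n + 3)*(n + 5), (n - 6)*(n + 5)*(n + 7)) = n + 5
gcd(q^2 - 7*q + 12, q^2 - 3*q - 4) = q - 4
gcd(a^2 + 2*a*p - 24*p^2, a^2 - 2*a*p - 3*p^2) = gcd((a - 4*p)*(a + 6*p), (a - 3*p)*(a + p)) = 1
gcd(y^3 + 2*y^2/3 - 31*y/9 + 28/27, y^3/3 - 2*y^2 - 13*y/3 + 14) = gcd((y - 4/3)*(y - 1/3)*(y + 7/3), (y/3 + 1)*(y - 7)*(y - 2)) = 1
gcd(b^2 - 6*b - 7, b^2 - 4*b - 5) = b + 1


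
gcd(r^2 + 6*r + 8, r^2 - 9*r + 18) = 1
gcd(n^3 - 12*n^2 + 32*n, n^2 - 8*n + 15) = 1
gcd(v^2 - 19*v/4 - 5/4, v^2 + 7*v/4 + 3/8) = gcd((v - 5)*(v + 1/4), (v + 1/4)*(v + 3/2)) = v + 1/4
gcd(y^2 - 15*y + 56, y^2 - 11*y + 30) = 1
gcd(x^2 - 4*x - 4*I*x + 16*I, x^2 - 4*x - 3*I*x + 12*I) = x - 4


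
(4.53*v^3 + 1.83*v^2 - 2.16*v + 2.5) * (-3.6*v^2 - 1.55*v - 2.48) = -16.308*v^5 - 13.6095*v^4 - 6.2949*v^3 - 10.1904*v^2 + 1.4818*v - 6.2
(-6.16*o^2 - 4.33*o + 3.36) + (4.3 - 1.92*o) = -6.16*o^2 - 6.25*o + 7.66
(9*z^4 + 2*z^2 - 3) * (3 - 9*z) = -81*z^5 + 27*z^4 - 18*z^3 + 6*z^2 + 27*z - 9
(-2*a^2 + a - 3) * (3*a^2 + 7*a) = -6*a^4 - 11*a^3 - 2*a^2 - 21*a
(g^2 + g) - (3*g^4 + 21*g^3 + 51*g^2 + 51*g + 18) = -3*g^4 - 21*g^3 - 50*g^2 - 50*g - 18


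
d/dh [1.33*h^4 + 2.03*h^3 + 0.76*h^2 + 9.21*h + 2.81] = 5.32*h^3 + 6.09*h^2 + 1.52*h + 9.21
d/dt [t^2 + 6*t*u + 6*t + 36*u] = 2*t + 6*u + 6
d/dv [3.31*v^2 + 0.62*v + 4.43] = 6.62*v + 0.62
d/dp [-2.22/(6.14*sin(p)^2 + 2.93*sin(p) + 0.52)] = (27.2616*sin(p) + 6.5046)*cos(p)/(6.14*sin(p)^2 + 2.93*sin(p) + 0.52)^2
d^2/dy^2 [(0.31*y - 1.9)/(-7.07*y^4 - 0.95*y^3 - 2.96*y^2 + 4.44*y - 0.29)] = (-185.943828*y^7 + 1866.11236*y^6 + 342.237258*y^5 + 672.670032*y^4 - 148.420772*y^3 + 6.07505999999999*y^2 - 151.367436*y + 70.851448)/(353.393243*y^12 + 142.456965*y^11 + 463.007937*y^10 - 545.656453*y^9 + 58.407039*y^8 - 532.864638*y^7 + 406.346615*y^6 - 110.247864*y^5 + 177.123801*y^4 - 110.156475*y^3 + 17.89764*y^2 - 1.120212*y + 0.024389)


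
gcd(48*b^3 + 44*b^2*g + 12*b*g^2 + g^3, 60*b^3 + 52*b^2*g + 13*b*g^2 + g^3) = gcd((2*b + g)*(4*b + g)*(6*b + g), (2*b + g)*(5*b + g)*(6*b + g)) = 12*b^2 + 8*b*g + g^2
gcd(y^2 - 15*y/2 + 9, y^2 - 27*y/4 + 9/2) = y - 6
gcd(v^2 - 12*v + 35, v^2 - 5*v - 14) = v - 7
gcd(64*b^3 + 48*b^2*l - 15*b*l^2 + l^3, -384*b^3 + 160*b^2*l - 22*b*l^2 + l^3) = 64*b^2 - 16*b*l + l^2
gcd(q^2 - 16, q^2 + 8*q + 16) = q + 4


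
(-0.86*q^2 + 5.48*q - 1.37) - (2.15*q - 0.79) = -0.86*q^2 + 3.33*q - 0.58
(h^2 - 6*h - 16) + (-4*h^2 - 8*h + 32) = -3*h^2 - 14*h + 16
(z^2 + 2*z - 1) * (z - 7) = z^3 - 5*z^2 - 15*z + 7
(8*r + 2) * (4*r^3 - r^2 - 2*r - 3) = 32*r^4 - 18*r^2 - 28*r - 6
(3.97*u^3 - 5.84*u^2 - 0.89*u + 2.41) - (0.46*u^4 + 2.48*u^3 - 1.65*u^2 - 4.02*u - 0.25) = -0.46*u^4 + 1.49*u^3 - 4.19*u^2 + 3.13*u + 2.66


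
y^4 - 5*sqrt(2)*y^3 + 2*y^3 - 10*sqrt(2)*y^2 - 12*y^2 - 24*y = y*(y + 2)*(y - 6*sqrt(2))*(y + sqrt(2))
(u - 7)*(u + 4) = u^2 - 3*u - 28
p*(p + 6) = p^2 + 6*p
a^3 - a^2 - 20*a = a*(a - 5)*(a + 4)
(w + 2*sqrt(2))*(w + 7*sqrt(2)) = w^2 + 9*sqrt(2)*w + 28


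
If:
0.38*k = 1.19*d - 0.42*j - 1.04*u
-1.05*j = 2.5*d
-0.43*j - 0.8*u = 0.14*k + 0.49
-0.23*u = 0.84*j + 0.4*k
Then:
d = 7.02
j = -16.71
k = 33.67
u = 2.48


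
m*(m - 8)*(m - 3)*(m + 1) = m^4 - 10*m^3 + 13*m^2 + 24*m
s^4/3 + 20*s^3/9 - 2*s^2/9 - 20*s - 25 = (s/3 + 1)*(s - 3)*(s + 5/3)*(s + 5)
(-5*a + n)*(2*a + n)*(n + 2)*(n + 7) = -10*a^2*n^2 - 90*a^2*n - 140*a^2 - 3*a*n^3 - 27*a*n^2 - 42*a*n + n^4 + 9*n^3 + 14*n^2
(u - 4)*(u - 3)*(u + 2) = u^3 - 5*u^2 - 2*u + 24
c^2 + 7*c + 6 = (c + 1)*(c + 6)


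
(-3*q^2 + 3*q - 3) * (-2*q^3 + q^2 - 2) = 6*q^5 - 9*q^4 + 9*q^3 + 3*q^2 - 6*q + 6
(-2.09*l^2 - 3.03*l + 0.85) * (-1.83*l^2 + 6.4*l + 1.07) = 3.8247*l^4 - 7.8311*l^3 - 23.1838*l^2 + 2.1979*l + 0.9095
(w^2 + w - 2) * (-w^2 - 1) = -w^4 - w^3 + w^2 - w + 2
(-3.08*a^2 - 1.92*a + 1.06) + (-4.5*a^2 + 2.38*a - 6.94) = -7.58*a^2 + 0.46*a - 5.88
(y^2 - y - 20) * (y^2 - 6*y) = y^4 - 7*y^3 - 14*y^2 + 120*y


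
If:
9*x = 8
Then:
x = 8/9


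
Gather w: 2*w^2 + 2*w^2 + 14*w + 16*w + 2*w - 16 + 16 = 4*w^2 + 32*w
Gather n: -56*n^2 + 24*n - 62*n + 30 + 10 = -56*n^2 - 38*n + 40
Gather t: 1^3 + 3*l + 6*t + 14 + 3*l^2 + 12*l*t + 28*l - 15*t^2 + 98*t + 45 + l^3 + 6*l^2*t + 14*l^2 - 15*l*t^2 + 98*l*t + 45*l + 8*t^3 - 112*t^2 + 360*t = l^3 + 17*l^2 + 76*l + 8*t^3 + t^2*(-15*l - 127) + t*(6*l^2 + 110*l + 464) + 60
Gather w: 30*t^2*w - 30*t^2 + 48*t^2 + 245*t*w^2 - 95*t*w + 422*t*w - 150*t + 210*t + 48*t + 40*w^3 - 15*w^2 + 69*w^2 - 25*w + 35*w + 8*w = 18*t^2 + 108*t + 40*w^3 + w^2*(245*t + 54) + w*(30*t^2 + 327*t + 18)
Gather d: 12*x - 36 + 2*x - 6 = 14*x - 42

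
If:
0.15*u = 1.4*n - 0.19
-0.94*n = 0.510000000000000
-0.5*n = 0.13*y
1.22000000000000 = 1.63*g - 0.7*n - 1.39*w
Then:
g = 0.852760736196319*w + 0.515467954575121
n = -0.54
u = -6.33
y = 2.09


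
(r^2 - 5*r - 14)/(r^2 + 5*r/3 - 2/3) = 3*(r - 7)/(3*r - 1)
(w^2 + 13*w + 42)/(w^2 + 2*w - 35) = (w + 6)/(w - 5)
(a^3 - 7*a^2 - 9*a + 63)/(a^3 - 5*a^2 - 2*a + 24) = (a^2 - 4*a - 21)/(a^2 - 2*a - 8)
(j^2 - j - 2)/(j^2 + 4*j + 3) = (j - 2)/(j + 3)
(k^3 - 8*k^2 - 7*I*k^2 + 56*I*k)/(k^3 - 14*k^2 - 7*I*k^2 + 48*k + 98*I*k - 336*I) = k/(k - 6)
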